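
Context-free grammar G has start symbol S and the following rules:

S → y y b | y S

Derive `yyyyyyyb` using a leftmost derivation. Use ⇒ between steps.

S ⇒ yS ⇒ yyS ⇒ yyyS ⇒ yyyyS ⇒ yyyyyS ⇒ yyyyyyyb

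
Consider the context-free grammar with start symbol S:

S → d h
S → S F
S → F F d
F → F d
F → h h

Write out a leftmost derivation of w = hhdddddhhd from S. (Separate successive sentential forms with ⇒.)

S⇒FFd⇒FdFd⇒FddFd⇒FdddFd⇒FddddFd⇒FdddddFd⇒hhdddddFd⇒hhdddddhhd

S ⇒ FFd   [S → F F d]
FFd ⇒ FdFd   [F → F d]
FdFd ⇒ FddFd   [F → F d]
FddFd ⇒ FdddFd   [F → F d]
FdddFd ⇒ FddddFd   [F → F d]
FddddFd ⇒ FdddddFd   [F → F d]
FdddddFd ⇒ hhdddddFd   [F → h h]
hhdddddFd ⇒ hhdddddhhd   [F → h h]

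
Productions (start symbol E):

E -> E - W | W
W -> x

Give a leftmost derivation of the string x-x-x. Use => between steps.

E => E-W => E-W-W => W-W-W => x-W-W => x-x-W => x-x-x

E => E-W   [E -> E - W]
E-W => E-W-W   [E -> E - W]
E-W-W => W-W-W   [E -> W]
W-W-W => x-W-W   [W -> x]
x-W-W => x-x-W   [W -> x]
x-x-W => x-x-x   [W -> x]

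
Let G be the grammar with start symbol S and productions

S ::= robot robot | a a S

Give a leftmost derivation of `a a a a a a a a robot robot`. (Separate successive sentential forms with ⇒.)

S ⇒ a a S ⇒ a a a a S ⇒ a a a a a a S ⇒ a a a a a a a a S ⇒ a a a a a a a a robot robot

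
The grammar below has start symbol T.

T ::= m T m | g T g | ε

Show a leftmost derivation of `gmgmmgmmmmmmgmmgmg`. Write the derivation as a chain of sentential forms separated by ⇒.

T ⇒ gTg   [T ::= g T g]
gTg ⇒ gmTmg   [T ::= m T m]
gmTmg ⇒ gmgTgmg   [T ::= g T g]
gmgTgmg ⇒ gmgmTmgmg   [T ::= m T m]
gmgmTmgmg ⇒ gmgmmTmmgmg   [T ::= m T m]
gmgmmTmmgmg ⇒ gmgmmgTgmmgmg   [T ::= g T g]
gmgmmgTgmmgmg ⇒ gmgmmgmTmgmmgmg   [T ::= m T m]
gmgmmgmTmgmmgmg ⇒ gmgmmgmmTmmgmmgmg   [T ::= m T m]
gmgmmgmmTmmgmmgmg ⇒ gmgmmgmmmTmmmgmmgmg   [T ::= m T m]
gmgmmgmmmTmmmgmmgmg ⇒ gmgmmgmmmmmmgmmgmg   [T ::= ε]

T ⇒ gTg ⇒ gmTmg ⇒ gmgTgmg ⇒ gmgmTmgmg ⇒ gmgmmTmmgmg ⇒ gmgmmgTgmmgmg ⇒ gmgmmgmTmgmmgmg ⇒ gmgmmgmmTmmgmmgmg ⇒ gmgmmgmmmTmmmgmmgmg ⇒ gmgmmgmmmmmmgmmgmg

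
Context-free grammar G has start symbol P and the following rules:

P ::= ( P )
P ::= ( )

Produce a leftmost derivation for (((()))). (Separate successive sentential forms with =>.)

P => (P) => ((P)) => (((P))) => (((())))

P => (P)   [P ::= ( P )]
(P) => ((P))   [P ::= ( P )]
((P)) => (((P)))   [P ::= ( P )]
(((P))) => (((())))   [P ::= ( )]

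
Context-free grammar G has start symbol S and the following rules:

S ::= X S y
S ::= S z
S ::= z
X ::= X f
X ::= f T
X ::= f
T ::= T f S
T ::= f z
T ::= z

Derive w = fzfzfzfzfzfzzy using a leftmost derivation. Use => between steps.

S=>XSy=>fTSy=>fTfSSy=>fTfSfSSy=>fTfSfSfSSy=>fTfSfSfSfSSy=>fTfSfSfSfSfSSy=>fzfSfSfSfSfSSy=>fzfzfSfSfSfSSy=>fzfzfzfSfSfSSy=>fzfzfzfzfSfSSy=>fzfzfzfzfzfSSy=>fzfzfzfzfzfzSy=>fzfzfzfzfzfzzy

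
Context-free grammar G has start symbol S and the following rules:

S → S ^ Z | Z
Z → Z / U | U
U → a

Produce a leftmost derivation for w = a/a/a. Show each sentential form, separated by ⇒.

S ⇒ Z ⇒ Z/U ⇒ Z/U/U ⇒ U/U/U ⇒ a/U/U ⇒ a/a/U ⇒ a/a/a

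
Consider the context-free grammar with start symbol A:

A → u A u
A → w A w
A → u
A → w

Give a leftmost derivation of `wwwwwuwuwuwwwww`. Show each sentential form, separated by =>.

A=>wAw=>wwAww=>wwwAwww=>wwwwAwwww=>wwwwwAwwwww=>wwwwwuAuwwwww=>wwwwwuwAwuwwwww=>wwwwwuwuwuwwwww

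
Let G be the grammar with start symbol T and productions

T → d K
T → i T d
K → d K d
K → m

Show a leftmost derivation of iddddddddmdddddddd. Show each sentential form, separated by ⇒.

T ⇒ iTd   [T → i T d]
iTd ⇒ idKd   [T → d K]
idKd ⇒ iddKdd   [K → d K d]
iddKdd ⇒ idddKddd   [K → d K d]
idddKddd ⇒ iddddKdddd   [K → d K d]
iddddKdddd ⇒ idddddKddddd   [K → d K d]
idddddKddddd ⇒ iddddddKdddddd   [K → d K d]
iddddddKdddddd ⇒ idddddddKddddddd   [K → d K d]
idddddddKddddddd ⇒ iddddddddKdddddddd   [K → d K d]
iddddddddKdddddddd ⇒ iddddddddmdddddddd   [K → m]

T ⇒ iTd ⇒ idKd ⇒ iddKdd ⇒ idddKddd ⇒ iddddKdddd ⇒ idddddKddddd ⇒ iddddddKdddddd ⇒ idddddddKddddddd ⇒ iddddddddKdddddddd ⇒ iddddddddmdddddddd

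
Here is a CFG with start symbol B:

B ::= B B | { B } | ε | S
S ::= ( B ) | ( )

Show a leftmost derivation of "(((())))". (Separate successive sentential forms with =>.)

B => S => (B) => (S) => ((B)) => ((S)) => (((B))) => (((S))) => (((())))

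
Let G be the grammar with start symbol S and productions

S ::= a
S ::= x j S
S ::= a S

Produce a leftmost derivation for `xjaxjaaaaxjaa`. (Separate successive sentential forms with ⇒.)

S⇒xjS⇒xjaS⇒xjaxjS⇒xjaxjaS⇒xjaxjaaS⇒xjaxjaaaS⇒xjaxjaaaaS⇒xjaxjaaaaxjS⇒xjaxjaaaaxjaS⇒xjaxjaaaaxjaa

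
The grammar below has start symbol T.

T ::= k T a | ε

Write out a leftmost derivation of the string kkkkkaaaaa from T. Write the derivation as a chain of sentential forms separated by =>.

T => kTa => kkTaa => kkkTaaa => kkkkTaaaa => kkkkkTaaaaa => kkkkkaaaaa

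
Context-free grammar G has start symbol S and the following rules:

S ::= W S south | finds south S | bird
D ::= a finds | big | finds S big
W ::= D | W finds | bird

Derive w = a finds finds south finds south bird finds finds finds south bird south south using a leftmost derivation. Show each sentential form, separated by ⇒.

S ⇒ W S south ⇒ D S south ⇒ a finds S south ⇒ a finds finds south S south ⇒ a finds finds south finds south S south ⇒ a finds finds south finds south W S south south ⇒ a finds finds south finds south W finds S south south ⇒ a finds finds south finds south W finds finds S south south ⇒ a finds finds south finds south bird finds finds S south south ⇒ a finds finds south finds south bird finds finds finds south S south south ⇒ a finds finds south finds south bird finds finds finds south bird south south

S ⇒ W S south   [S ::= W S south]
W S south ⇒ D S south   [W ::= D]
D S south ⇒ a finds S south   [D ::= a finds]
a finds S south ⇒ a finds finds south S south   [S ::= finds south S]
a finds finds south S south ⇒ a finds finds south finds south S south   [S ::= finds south S]
a finds finds south finds south S south ⇒ a finds finds south finds south W S south south   [S ::= W S south]
a finds finds south finds south W S south south ⇒ a finds finds south finds south W finds S south south   [W ::= W finds]
a finds finds south finds south W finds S south south ⇒ a finds finds south finds south W finds finds S south south   [W ::= W finds]
a finds finds south finds south W finds finds S south south ⇒ a finds finds south finds south bird finds finds S south south   [W ::= bird]
a finds finds south finds south bird finds finds S south south ⇒ a finds finds south finds south bird finds finds finds south S south south   [S ::= finds south S]
a finds finds south finds south bird finds finds finds south S south south ⇒ a finds finds south finds south bird finds finds finds south bird south south   [S ::= bird]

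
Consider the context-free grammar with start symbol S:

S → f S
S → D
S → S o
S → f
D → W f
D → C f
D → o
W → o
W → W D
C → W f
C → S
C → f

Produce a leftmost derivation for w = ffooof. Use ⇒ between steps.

S ⇒ fS   [S → f S]
fS ⇒ fD   [S → D]
fD ⇒ fCf   [D → C f]
fCf ⇒ fSf   [C → S]
fSf ⇒ fSof   [S → S o]
fSof ⇒ fSoof   [S → S o]
fSoof ⇒ fSooof   [S → S o]
fSooof ⇒ ffooof   [S → f]

S⇒fS⇒fD⇒fCf⇒fSf⇒fSof⇒fSoof⇒fSooof⇒ffooof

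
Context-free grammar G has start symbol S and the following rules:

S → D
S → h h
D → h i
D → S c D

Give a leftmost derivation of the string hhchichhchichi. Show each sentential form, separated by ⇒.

S ⇒ D ⇒ ScD ⇒ hhcD ⇒ hhcScD ⇒ hhcDcD ⇒ hhcScDcD ⇒ hhcDcDcD ⇒ hhchicDcD ⇒ hhchicScDcD ⇒ hhchichhcDcD ⇒ hhchichhchicD ⇒ hhchichhchichi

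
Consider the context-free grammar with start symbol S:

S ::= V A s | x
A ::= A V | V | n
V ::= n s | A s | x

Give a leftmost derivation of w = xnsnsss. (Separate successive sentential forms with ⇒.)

S ⇒ VAs ⇒ xAs ⇒ xVs ⇒ xAss ⇒ xAVss ⇒ xVVss ⇒ xAsVss ⇒ xnsVss ⇒ xnsnsss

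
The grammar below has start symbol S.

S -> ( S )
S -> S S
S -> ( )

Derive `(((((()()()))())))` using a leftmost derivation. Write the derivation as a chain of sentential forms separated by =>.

S => (S) => ((S)) => (((S))) => (((SS))) => ((((S)S))) => (((((S))S))) => (((((SS))S))) => (((((()S))S))) => (((((()SS))S))) => (((((()()S))S))) => (((((()()()))S))) => (((((()()()))())))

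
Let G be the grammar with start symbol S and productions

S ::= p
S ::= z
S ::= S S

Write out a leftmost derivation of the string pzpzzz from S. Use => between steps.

S => SS   [S ::= S S]
SS => pS   [S ::= p]
pS => pSS   [S ::= S S]
pSS => pzS   [S ::= z]
pzS => pzSS   [S ::= S S]
pzSS => pzSSS   [S ::= S S]
pzSSS => pzpSS   [S ::= p]
pzpSS => pzpzS   [S ::= z]
pzpzS => pzpzSS   [S ::= S S]
pzpzSS => pzpzzS   [S ::= z]
pzpzzS => pzpzzz   [S ::= z]

S => SS => pS => pSS => pzS => pzSS => pzSSS => pzpSS => pzpzS => pzpzSS => pzpzzS => pzpzzz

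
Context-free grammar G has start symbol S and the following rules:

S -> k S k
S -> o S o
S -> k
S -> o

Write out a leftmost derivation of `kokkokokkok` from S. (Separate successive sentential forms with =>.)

S => kSk   [S -> k S k]
kSk => koSok   [S -> o S o]
koSok => kokSkok   [S -> k S k]
kokSkok => kokkSkkok   [S -> k S k]
kokkSkkok => kokkoSokkok   [S -> o S o]
kokkoSokkok => kokkokokkok   [S -> k]

S => kSk => koSok => kokSkok => kokkSkkok => kokkoSokkok => kokkokokkok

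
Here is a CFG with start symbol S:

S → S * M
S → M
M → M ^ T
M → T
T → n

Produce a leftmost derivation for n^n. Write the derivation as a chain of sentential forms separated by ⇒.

S ⇒ M ⇒ M^T ⇒ T^T ⇒ n^T ⇒ n^n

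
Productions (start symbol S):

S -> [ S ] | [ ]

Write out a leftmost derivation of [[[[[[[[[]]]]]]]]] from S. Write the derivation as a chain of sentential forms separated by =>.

S => [S]   [S -> [ S ]]
[S] => [[S]]   [S -> [ S ]]
[[S]] => [[[S]]]   [S -> [ S ]]
[[[S]]] => [[[[S]]]]   [S -> [ S ]]
[[[[S]]]] => [[[[[S]]]]]   [S -> [ S ]]
[[[[[S]]]]] => [[[[[[S]]]]]]   [S -> [ S ]]
[[[[[[S]]]]]] => [[[[[[[S]]]]]]]   [S -> [ S ]]
[[[[[[[S]]]]]]] => [[[[[[[[S]]]]]]]]   [S -> [ S ]]
[[[[[[[[S]]]]]]]] => [[[[[[[[[]]]]]]]]]   [S -> [ ]]

S => [S] => [[S]] => [[[S]]] => [[[[S]]]] => [[[[[S]]]]] => [[[[[[S]]]]]] => [[[[[[[S]]]]]]] => [[[[[[[[S]]]]]]]] => [[[[[[[[[]]]]]]]]]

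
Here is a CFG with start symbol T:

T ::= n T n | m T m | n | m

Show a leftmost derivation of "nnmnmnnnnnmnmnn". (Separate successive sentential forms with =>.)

T => nTn   [T ::= n T n]
nTn => nnTnn   [T ::= n T n]
nnTnn => nnmTmnn   [T ::= m T m]
nnmTmnn => nnmnTnmnn   [T ::= n T n]
nnmnTnmnn => nnmnmTmnmnn   [T ::= m T m]
nnmnmTmnmnn => nnmnmnTnmnmnn   [T ::= n T n]
nnmnmnTnmnmnn => nnmnmnnTnnmnmnn   [T ::= n T n]
nnmnmnnTnnmnmnn => nnmnmnnnnnmnmnn   [T ::= n]

T => nTn => nnTnn => nnmTmnn => nnmnTnmnn => nnmnmTmnmnn => nnmnmnTnmnmnn => nnmnmnnTnnmnmnn => nnmnmnnnnnmnmnn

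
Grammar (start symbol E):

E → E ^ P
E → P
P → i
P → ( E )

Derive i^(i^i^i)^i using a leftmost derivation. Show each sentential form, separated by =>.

E => E^P   [E → E ^ P]
E^P => E^P^P   [E → E ^ P]
E^P^P => P^P^P   [E → P]
P^P^P => i^P^P   [P → i]
i^P^P => i^(E)^P   [P → ( E )]
i^(E)^P => i^(E^P)^P   [E → E ^ P]
i^(E^P)^P => i^(E^P^P)^P   [E → E ^ P]
i^(E^P^P)^P => i^(P^P^P)^P   [E → P]
i^(P^P^P)^P => i^(i^P^P)^P   [P → i]
i^(i^P^P)^P => i^(i^i^P)^P   [P → i]
i^(i^i^P)^P => i^(i^i^i)^P   [P → i]
i^(i^i^i)^P => i^(i^i^i)^i   [P → i]

E=>E^P=>E^P^P=>P^P^P=>i^P^P=>i^(E)^P=>i^(E^P)^P=>i^(E^P^P)^P=>i^(P^P^P)^P=>i^(i^P^P)^P=>i^(i^i^P)^P=>i^(i^i^i)^P=>i^(i^i^i)^i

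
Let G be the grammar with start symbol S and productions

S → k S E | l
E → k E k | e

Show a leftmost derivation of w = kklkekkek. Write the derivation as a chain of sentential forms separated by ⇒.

S ⇒ kSE   [S → k S E]
kSE ⇒ kkSEE   [S → k S E]
kkSEE ⇒ kklEE   [S → l]
kklEE ⇒ kklkEkE   [E → k E k]
kklkEkE ⇒ kklkekE   [E → e]
kklkekE ⇒ kklkekkEk   [E → k E k]
kklkekkEk ⇒ kklkekkek   [E → e]

S⇒kSE⇒kkSEE⇒kklEE⇒kklkEkE⇒kklkekE⇒kklkekkEk⇒kklkekkek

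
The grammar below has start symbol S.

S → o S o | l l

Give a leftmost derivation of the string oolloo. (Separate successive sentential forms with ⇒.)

S ⇒ oSo ⇒ ooSoo ⇒ oolloo

S ⇒ oSo   [S → o S o]
oSo ⇒ ooSoo   [S → o S o]
ooSoo ⇒ oolloo   [S → l l]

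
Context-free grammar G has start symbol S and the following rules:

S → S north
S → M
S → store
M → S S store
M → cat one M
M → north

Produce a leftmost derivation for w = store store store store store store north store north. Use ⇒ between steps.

S ⇒ S north   [S → S north]
S north ⇒ M north   [S → M]
M north ⇒ S S store north   [M → S S store]
S S store north ⇒ store S store north   [S → store]
store S store north ⇒ store S north store north   [S → S north]
store S north store north ⇒ store M north store north   [S → M]
store M north store north ⇒ store S S store north store north   [M → S S store]
store S S store north store north ⇒ store store S store north store north   [S → store]
store store S store north store north ⇒ store store M store north store north   [S → M]
store store M store north store north ⇒ store store S S store store north store north   [M → S S store]
store store S S store store north store north ⇒ store store store S store store north store north   [S → store]
store store store S store store north store north ⇒ store store store store store store north store north   [S → store]

S ⇒ S north ⇒ M north ⇒ S S store north ⇒ store S store north ⇒ store S north store north ⇒ store M north store north ⇒ store S S store north store north ⇒ store store S store north store north ⇒ store store M store north store north ⇒ store store S S store store north store north ⇒ store store store S store store north store north ⇒ store store store store store store north store north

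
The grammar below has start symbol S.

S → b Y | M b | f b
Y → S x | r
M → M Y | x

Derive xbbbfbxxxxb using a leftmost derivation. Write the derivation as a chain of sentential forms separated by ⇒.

S⇒Mb⇒MYb⇒xYb⇒xSxb⇒xbYxb⇒xbSxxb⇒xbbYxxb⇒xbbSxxxb⇒xbbbYxxxb⇒xbbbSxxxxb⇒xbbbfbxxxxb

S ⇒ Mb   [S → M b]
Mb ⇒ MYb   [M → M Y]
MYb ⇒ xYb   [M → x]
xYb ⇒ xSxb   [Y → S x]
xSxb ⇒ xbYxb   [S → b Y]
xbYxb ⇒ xbSxxb   [Y → S x]
xbSxxb ⇒ xbbYxxb   [S → b Y]
xbbYxxb ⇒ xbbSxxxb   [Y → S x]
xbbSxxxb ⇒ xbbbYxxxb   [S → b Y]
xbbbYxxxb ⇒ xbbbSxxxxb   [Y → S x]
xbbbSxxxxb ⇒ xbbbfbxxxxb   [S → f b]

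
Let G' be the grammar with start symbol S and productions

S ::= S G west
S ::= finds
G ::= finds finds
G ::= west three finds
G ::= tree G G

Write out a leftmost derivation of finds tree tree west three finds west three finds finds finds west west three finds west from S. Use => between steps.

S => S G west => S G west G west => finds G west G west => finds tree G G west G west => finds tree tree G G G west G west => finds tree tree west three finds G G west G west => finds tree tree west three finds west three finds G west G west => finds tree tree west three finds west three finds finds finds west G west => finds tree tree west three finds west three finds finds finds west west three finds west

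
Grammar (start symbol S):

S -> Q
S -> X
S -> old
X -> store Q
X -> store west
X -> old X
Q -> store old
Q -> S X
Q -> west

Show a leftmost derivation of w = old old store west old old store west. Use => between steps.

S => Q => S X => X X => old X X => old old X X => old old store west X => old old store west old X => old old store west old old X => old old store west old old store west

S => Q   [S -> Q]
Q => S X   [Q -> S X]
S X => X X   [S -> X]
X X => old X X   [X -> old X]
old X X => old old X X   [X -> old X]
old old X X => old old store west X   [X -> store west]
old old store west X => old old store west old X   [X -> old X]
old old store west old X => old old store west old old X   [X -> old X]
old old store west old old X => old old store west old old store west   [X -> store west]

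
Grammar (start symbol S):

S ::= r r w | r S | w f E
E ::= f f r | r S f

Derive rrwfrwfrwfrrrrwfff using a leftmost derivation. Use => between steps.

S => rS   [S ::= r S]
rS => rrS   [S ::= r S]
rrS => rrwfE   [S ::= w f E]
rrwfE => rrwfrSf   [E ::= r S f]
rrwfrSf => rrwfrwfEf   [S ::= w f E]
rrwfrwfEf => rrwfrwfrSff   [E ::= r S f]
rrwfrwfrSff => rrwfrwfrwfEff   [S ::= w f E]
rrwfrwfrwfEff => rrwfrwfrwfrSfff   [E ::= r S f]
rrwfrwfrwfrSfff => rrwfrwfrwfrrSfff   [S ::= r S]
rrwfrwfrwfrrSfff => rrwfrwfrwfrrrrwfff   [S ::= r r w]

S => rS => rrS => rrwfE => rrwfrSf => rrwfrwfEf => rrwfrwfrSff => rrwfrwfrwfEff => rrwfrwfrwfrSfff => rrwfrwfrwfrrSfff => rrwfrwfrwfrrrrwfff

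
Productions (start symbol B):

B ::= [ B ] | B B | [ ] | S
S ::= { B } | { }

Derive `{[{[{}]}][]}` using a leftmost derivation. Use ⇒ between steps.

B ⇒ S ⇒ {B} ⇒ {BB} ⇒ {[B]B} ⇒ {[S]B} ⇒ {[{B}]B} ⇒ {[{[B]}]B} ⇒ {[{[S]}]B} ⇒ {[{[{}]}]B} ⇒ {[{[{}]}][]}

B ⇒ S   [B ::= S]
S ⇒ {B}   [S ::= { B }]
{B} ⇒ {BB}   [B ::= B B]
{BB} ⇒ {[B]B}   [B ::= [ B ]]
{[B]B} ⇒ {[S]B}   [B ::= S]
{[S]B} ⇒ {[{B}]B}   [S ::= { B }]
{[{B}]B} ⇒ {[{[B]}]B}   [B ::= [ B ]]
{[{[B]}]B} ⇒ {[{[S]}]B}   [B ::= S]
{[{[S]}]B} ⇒ {[{[{}]}]B}   [S ::= { }]
{[{[{}]}]B} ⇒ {[{[{}]}][]}   [B ::= [ ]]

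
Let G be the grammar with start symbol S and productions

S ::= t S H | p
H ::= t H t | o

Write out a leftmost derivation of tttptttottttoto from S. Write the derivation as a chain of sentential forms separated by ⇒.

S ⇒ tSH   [S ::= t S H]
tSH ⇒ ttSHH   [S ::= t S H]
ttSHH ⇒ tttSHHH   [S ::= t S H]
tttSHHH ⇒ tttpHHH   [S ::= p]
tttpHHH ⇒ tttptHtHH   [H ::= t H t]
tttptHtHH ⇒ tttpttHttHH   [H ::= t H t]
tttpttHttHH ⇒ tttptttHtttHH   [H ::= t H t]
tttptttHtttHH ⇒ tttptttotttHH   [H ::= o]
tttptttotttHH ⇒ tttptttottttHtH   [H ::= t H t]
tttptttottttHtH ⇒ tttptttottttotH   [H ::= o]
tttptttottttotH ⇒ tttptttottttoto   [H ::= o]

S ⇒ tSH ⇒ ttSHH ⇒ tttSHHH ⇒ tttpHHH ⇒ tttptHtHH ⇒ tttpttHttHH ⇒ tttptttHtttHH ⇒ tttptttotttHH ⇒ tttptttottttHtH ⇒ tttptttottttotH ⇒ tttptttottttoto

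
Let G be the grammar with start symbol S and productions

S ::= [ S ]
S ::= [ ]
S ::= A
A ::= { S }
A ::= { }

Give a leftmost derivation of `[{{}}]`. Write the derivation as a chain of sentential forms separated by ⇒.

S ⇒ [S] ⇒ [A] ⇒ [{S}] ⇒ [{A}] ⇒ [{{}}]

S ⇒ [S]   [S ::= [ S ]]
[S] ⇒ [A]   [S ::= A]
[A] ⇒ [{S}]   [A ::= { S }]
[{S}] ⇒ [{A}]   [S ::= A]
[{A}] ⇒ [{{}}]   [A ::= { }]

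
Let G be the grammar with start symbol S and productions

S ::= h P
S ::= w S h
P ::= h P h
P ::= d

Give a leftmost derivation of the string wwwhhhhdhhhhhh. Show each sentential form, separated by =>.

S => wSh   [S ::= w S h]
wSh => wwShh   [S ::= w S h]
wwShh => wwwShhh   [S ::= w S h]
wwwShhh => wwwhPhhh   [S ::= h P]
wwwhPhhh => wwwhhPhhhh   [P ::= h P h]
wwwhhPhhhh => wwwhhhPhhhhh   [P ::= h P h]
wwwhhhPhhhhh => wwwhhhhPhhhhhh   [P ::= h P h]
wwwhhhhPhhhhhh => wwwhhhhdhhhhhh   [P ::= d]

S=>wSh=>wwShh=>wwwShhh=>wwwhPhhh=>wwwhhPhhhh=>wwwhhhPhhhhh=>wwwhhhhPhhhhhh=>wwwhhhhdhhhhhh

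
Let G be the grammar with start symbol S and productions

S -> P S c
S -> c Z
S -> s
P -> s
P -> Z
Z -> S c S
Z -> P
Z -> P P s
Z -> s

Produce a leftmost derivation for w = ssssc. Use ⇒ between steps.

S ⇒ PSc   [S -> P S c]
PSc ⇒ ZSc   [P -> Z]
ZSc ⇒ PPsSc   [Z -> P P s]
PPsSc ⇒ sPsSc   [P -> s]
sPsSc ⇒ sssSc   [P -> s]
sssSc ⇒ ssssc   [S -> s]

S⇒PSc⇒ZSc⇒PPsSc⇒sPsSc⇒sssSc⇒ssssc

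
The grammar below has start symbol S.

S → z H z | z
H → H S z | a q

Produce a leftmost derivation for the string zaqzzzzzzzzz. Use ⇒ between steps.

S⇒zHz⇒zHSzz⇒zHSzSzz⇒zHSzSzSzz⇒zHSzSzSzSzz⇒zaqSzSzSzSzz⇒zaqzzSzSzSzz⇒zaqzzzzSzSzz⇒zaqzzzzzzSzz⇒zaqzzzzzzzzz

S ⇒ zHz   [S → z H z]
zHz ⇒ zHSzz   [H → H S z]
zHSzz ⇒ zHSzSzz   [H → H S z]
zHSzSzz ⇒ zHSzSzSzz   [H → H S z]
zHSzSzSzz ⇒ zHSzSzSzSzz   [H → H S z]
zHSzSzSzSzz ⇒ zaqSzSzSzSzz   [H → a q]
zaqSzSzSzSzz ⇒ zaqzzSzSzSzz   [S → z]
zaqzzSzSzSzz ⇒ zaqzzzzSzSzz   [S → z]
zaqzzzzSzSzz ⇒ zaqzzzzzzSzz   [S → z]
zaqzzzzzzSzz ⇒ zaqzzzzzzzzz   [S → z]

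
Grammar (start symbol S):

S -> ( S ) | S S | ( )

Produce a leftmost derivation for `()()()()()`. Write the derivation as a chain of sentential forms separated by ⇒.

S ⇒ SS ⇒ SSS ⇒ SSSS ⇒ SSSSS ⇒ ()SSSS ⇒ ()()SSS ⇒ ()()()SS ⇒ ()()()()S ⇒ ()()()()()

S ⇒ SS   [S -> S S]
SS ⇒ SSS   [S -> S S]
SSS ⇒ SSSS   [S -> S S]
SSSS ⇒ SSSSS   [S -> S S]
SSSSS ⇒ ()SSSS   [S -> ( )]
()SSSS ⇒ ()()SSS   [S -> ( )]
()()SSS ⇒ ()()()SS   [S -> ( )]
()()()SS ⇒ ()()()()S   [S -> ( )]
()()()()S ⇒ ()()()()()   [S -> ( )]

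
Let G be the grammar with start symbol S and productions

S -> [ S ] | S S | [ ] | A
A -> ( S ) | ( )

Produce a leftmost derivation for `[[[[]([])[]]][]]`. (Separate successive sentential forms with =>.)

S => [S]   [S -> [ S ]]
[S] => [SS]   [S -> S S]
[SS] => [[S]S]   [S -> [ S ]]
[[S]S] => [[[S]]S]   [S -> [ S ]]
[[[S]]S] => [[[SS]]S]   [S -> S S]
[[[SS]]S] => [[[SSS]]S]   [S -> S S]
[[[SSS]]S] => [[[[]SS]]S]   [S -> [ ]]
[[[[]SS]]S] => [[[[]AS]]S]   [S -> A]
[[[[]AS]]S] => [[[[](S)S]]S]   [A -> ( S )]
[[[[](S)S]]S] => [[[[]([])S]]S]   [S -> [ ]]
[[[[]([])S]]S] => [[[[]([])[]]]S]   [S -> [ ]]
[[[[]([])[]]]S] => [[[[]([])[]]][]]   [S -> [ ]]

S => [S] => [SS] => [[S]S] => [[[S]]S] => [[[SS]]S] => [[[SSS]]S] => [[[[]SS]]S] => [[[[]AS]]S] => [[[[](S)S]]S] => [[[[]([])S]]S] => [[[[]([])[]]]S] => [[[[]([])[]]][]]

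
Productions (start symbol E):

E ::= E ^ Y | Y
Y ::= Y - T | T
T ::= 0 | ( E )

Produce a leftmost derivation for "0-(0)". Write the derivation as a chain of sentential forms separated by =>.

E => Y => Y-T => T-T => 0-T => 0-(E) => 0-(Y) => 0-(T) => 0-(0)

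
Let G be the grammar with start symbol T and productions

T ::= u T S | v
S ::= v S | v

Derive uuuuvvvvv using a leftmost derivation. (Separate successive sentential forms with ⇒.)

T ⇒ uTS ⇒ uuTSS ⇒ uuuTSSS ⇒ uuuuTSSSS ⇒ uuuuvSSSS ⇒ uuuuvvSSS ⇒ uuuuvvvSS ⇒ uuuuvvvvS ⇒ uuuuvvvvv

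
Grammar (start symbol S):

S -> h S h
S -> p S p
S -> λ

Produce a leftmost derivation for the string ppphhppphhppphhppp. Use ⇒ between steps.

S ⇒ pSp ⇒ ppSpp ⇒ pppSppp ⇒ ppphShppp ⇒ ppphhShhppp ⇒ ppphhpSphhppp ⇒ ppphhppSpphhppp ⇒ ppphhpppSppphhppp ⇒ ppphhppphShppphhppp ⇒ ppphhppphhppphhppp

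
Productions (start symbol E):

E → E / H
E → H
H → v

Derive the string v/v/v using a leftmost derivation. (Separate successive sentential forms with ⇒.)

E ⇒ E/H ⇒ E/H/H ⇒ H/H/H ⇒ v/H/H ⇒ v/v/H ⇒ v/v/v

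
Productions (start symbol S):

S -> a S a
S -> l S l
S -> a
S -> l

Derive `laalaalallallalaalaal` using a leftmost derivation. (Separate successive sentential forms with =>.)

S => lSl => laSal => laaSaal => laalSlaal => laalaSalaal => laalaaSaalaal => laalaalSlaalaal => laalaalaSalaalaal => laalaalalSlalaalaal => laalaalallSllalaalaal => laalaalallallalaalaal

S => lSl   [S -> l S l]
lSl => laSal   [S -> a S a]
laSal => laaSaal   [S -> a S a]
laaSaal => laalSlaal   [S -> l S l]
laalSlaal => laalaSalaal   [S -> a S a]
laalaSalaal => laalaaSaalaal   [S -> a S a]
laalaaSaalaal => laalaalSlaalaal   [S -> l S l]
laalaalSlaalaal => laalaalaSalaalaal   [S -> a S a]
laalaalaSalaalaal => laalaalalSlalaalaal   [S -> l S l]
laalaalalSlalaalaal => laalaalallSllalaalaal   [S -> l S l]
laalaalallSllalaalaal => laalaalallallalaalaal   [S -> a]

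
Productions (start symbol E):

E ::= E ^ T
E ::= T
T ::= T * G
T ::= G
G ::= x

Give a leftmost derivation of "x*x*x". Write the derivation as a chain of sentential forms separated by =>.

E=>T=>T*G=>T*G*G=>G*G*G=>x*G*G=>x*x*G=>x*x*x

E => T   [E ::= T]
T => T*G   [T ::= T * G]
T*G => T*G*G   [T ::= T * G]
T*G*G => G*G*G   [T ::= G]
G*G*G => x*G*G   [G ::= x]
x*G*G => x*x*G   [G ::= x]
x*x*G => x*x*x   [G ::= x]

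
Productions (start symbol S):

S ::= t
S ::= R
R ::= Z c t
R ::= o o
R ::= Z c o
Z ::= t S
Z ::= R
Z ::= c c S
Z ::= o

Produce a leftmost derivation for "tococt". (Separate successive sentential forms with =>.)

S=>R=>Zct=>tSct=>tRct=>tZcoct=>tococt

S => R   [S ::= R]
R => Zct   [R ::= Z c t]
Zct => tSct   [Z ::= t S]
tSct => tRct   [S ::= R]
tRct => tZcoct   [R ::= Z c o]
tZcoct => tococt   [Z ::= o]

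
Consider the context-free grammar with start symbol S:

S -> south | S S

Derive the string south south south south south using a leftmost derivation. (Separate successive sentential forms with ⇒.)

S ⇒ S S   [S -> S S]
S S ⇒ S S S   [S -> S S]
S S S ⇒ S S S S   [S -> S S]
S S S S ⇒ S S S S S   [S -> S S]
S S S S S ⇒ south S S S S   [S -> south]
south S S S S ⇒ south south S S S   [S -> south]
south south S S S ⇒ south south south S S   [S -> south]
south south south S S ⇒ south south south south S   [S -> south]
south south south south S ⇒ south south south south south   [S -> south]

S ⇒ S S ⇒ S S S ⇒ S S S S ⇒ S S S S S ⇒ south S S S S ⇒ south south S S S ⇒ south south south S S ⇒ south south south south S ⇒ south south south south south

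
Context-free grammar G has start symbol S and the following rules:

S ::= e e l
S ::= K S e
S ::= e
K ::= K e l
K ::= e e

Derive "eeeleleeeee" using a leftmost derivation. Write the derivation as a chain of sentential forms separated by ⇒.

S ⇒ KSe ⇒ KelSe ⇒ KelelSe ⇒ eeelelSe ⇒ eeelelKSee ⇒ eeeleleeSee ⇒ eeeleleeeee

S ⇒ KSe   [S ::= K S e]
KSe ⇒ KelSe   [K ::= K e l]
KelSe ⇒ KelelSe   [K ::= K e l]
KelelSe ⇒ eeelelSe   [K ::= e e]
eeelelSe ⇒ eeelelKSee   [S ::= K S e]
eeelelKSee ⇒ eeeleleeSee   [K ::= e e]
eeeleleeSee ⇒ eeeleleeeee   [S ::= e]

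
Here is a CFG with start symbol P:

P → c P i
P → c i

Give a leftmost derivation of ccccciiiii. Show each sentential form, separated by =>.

P => cPi => ccPii => cccPiii => ccccPiiii => ccccciiiii

P => cPi   [P → c P i]
cPi => ccPii   [P → c P i]
ccPii => cccPiii   [P → c P i]
cccPiii => ccccPiiii   [P → c P i]
ccccPiiii => ccccciiiii   [P → c i]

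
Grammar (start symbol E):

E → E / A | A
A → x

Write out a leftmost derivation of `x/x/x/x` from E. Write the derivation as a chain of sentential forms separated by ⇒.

E ⇒ E/A   [E → E / A]
E/A ⇒ E/A/A   [E → E / A]
E/A/A ⇒ E/A/A/A   [E → E / A]
E/A/A/A ⇒ A/A/A/A   [E → A]
A/A/A/A ⇒ x/A/A/A   [A → x]
x/A/A/A ⇒ x/x/A/A   [A → x]
x/x/A/A ⇒ x/x/x/A   [A → x]
x/x/x/A ⇒ x/x/x/x   [A → x]

E ⇒ E/A ⇒ E/A/A ⇒ E/A/A/A ⇒ A/A/A/A ⇒ x/A/A/A ⇒ x/x/A/A ⇒ x/x/x/A ⇒ x/x/x/x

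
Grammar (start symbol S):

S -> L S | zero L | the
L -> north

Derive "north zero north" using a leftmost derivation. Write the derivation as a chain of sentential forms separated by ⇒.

S ⇒ L S ⇒ north S ⇒ north zero L ⇒ north zero north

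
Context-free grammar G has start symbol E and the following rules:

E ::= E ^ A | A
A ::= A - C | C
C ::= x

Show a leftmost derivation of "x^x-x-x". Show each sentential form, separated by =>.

E => E^A   [E ::= E ^ A]
E^A => A^A   [E ::= A]
A^A => C^A   [A ::= C]
C^A => x^A   [C ::= x]
x^A => x^A-C   [A ::= A - C]
x^A-C => x^A-C-C   [A ::= A - C]
x^A-C-C => x^C-C-C   [A ::= C]
x^C-C-C => x^x-C-C   [C ::= x]
x^x-C-C => x^x-x-C   [C ::= x]
x^x-x-C => x^x-x-x   [C ::= x]

E => E^A => A^A => C^A => x^A => x^A-C => x^A-C-C => x^C-C-C => x^x-C-C => x^x-x-C => x^x-x-x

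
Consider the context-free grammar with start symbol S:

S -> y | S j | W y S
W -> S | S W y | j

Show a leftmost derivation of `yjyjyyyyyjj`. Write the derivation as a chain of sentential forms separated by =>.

S => Sj   [S -> S j]
Sj => Sjj   [S -> S j]
Sjj => WySjj   [S -> W y S]
WySjj => SWyySjj   [W -> S W y]
SWyySjj => yWyySjj   [S -> y]
yWyySjj => ySyySjj   [W -> S]
ySyySjj => yWySyySjj   [S -> W y S]
yWySyySjj => yjySyySjj   [W -> j]
yjySyySjj => yjyWySyySjj   [S -> W y S]
yjyWySyySjj => yjyjySyySjj   [W -> j]
yjyjySyySjj => yjyjyyyySjj   [S -> y]
yjyjyyyySjj => yjyjyyyyyjj   [S -> y]

S => Sj => Sjj => WySjj => SWyySjj => yWyySjj => ySyySjj => yWySyySjj => yjySyySjj => yjyWySyySjj => yjyjySyySjj => yjyjyyyySjj => yjyjyyyyyjj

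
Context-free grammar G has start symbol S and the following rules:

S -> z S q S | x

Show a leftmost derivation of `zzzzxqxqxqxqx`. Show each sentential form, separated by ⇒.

S ⇒ zSqS   [S -> z S q S]
zSqS ⇒ zzSqSqS   [S -> z S q S]
zzSqSqS ⇒ zzzSqSqSqS   [S -> z S q S]
zzzSqSqSqS ⇒ zzzzSqSqSqSqS   [S -> z S q S]
zzzzSqSqSqSqS ⇒ zzzzxqSqSqSqS   [S -> x]
zzzzxqSqSqSqS ⇒ zzzzxqxqSqSqS   [S -> x]
zzzzxqxqSqSqS ⇒ zzzzxqxqxqSqS   [S -> x]
zzzzxqxqxqSqS ⇒ zzzzxqxqxqxqS   [S -> x]
zzzzxqxqxqxqS ⇒ zzzzxqxqxqxqx   [S -> x]

S ⇒ zSqS ⇒ zzSqSqS ⇒ zzzSqSqSqS ⇒ zzzzSqSqSqSqS ⇒ zzzzxqSqSqSqS ⇒ zzzzxqxqSqSqS ⇒ zzzzxqxqxqSqS ⇒ zzzzxqxqxqxqS ⇒ zzzzxqxqxqxqx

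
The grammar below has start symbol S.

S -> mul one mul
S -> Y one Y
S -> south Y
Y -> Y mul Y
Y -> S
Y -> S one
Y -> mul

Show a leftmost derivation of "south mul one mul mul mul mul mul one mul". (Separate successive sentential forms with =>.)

S => Y one Y => S one Y => south Y one Y => south Y mul Y one Y => south Y mul Y mul Y one Y => south S mul Y mul Y one Y => south mul one mul mul Y mul Y one Y => south mul one mul mul mul mul Y one Y => south mul one mul mul mul mul mul one Y => south mul one mul mul mul mul mul one mul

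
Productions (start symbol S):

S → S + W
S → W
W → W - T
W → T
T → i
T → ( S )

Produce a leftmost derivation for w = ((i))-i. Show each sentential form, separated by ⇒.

S ⇒ W ⇒ W-T ⇒ T-T ⇒ (S)-T ⇒ (W)-T ⇒ (T)-T ⇒ ((S))-T ⇒ ((W))-T ⇒ ((T))-T ⇒ ((i))-T ⇒ ((i))-i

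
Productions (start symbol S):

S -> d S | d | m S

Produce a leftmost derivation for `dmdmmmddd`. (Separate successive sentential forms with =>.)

S => dS   [S -> d S]
dS => dmS   [S -> m S]
dmS => dmdS   [S -> d S]
dmdS => dmdmS   [S -> m S]
dmdmS => dmdmmS   [S -> m S]
dmdmmS => dmdmmmS   [S -> m S]
dmdmmmS => dmdmmmdS   [S -> d S]
dmdmmmdS => dmdmmmddS   [S -> d S]
dmdmmmddS => dmdmmmddd   [S -> d]

S => dS => dmS => dmdS => dmdmS => dmdmmS => dmdmmmS => dmdmmmdS => dmdmmmddS => dmdmmmddd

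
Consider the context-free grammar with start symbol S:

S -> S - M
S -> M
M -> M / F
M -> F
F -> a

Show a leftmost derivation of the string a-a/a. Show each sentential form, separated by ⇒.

S⇒S-M⇒M-M⇒F-M⇒a-M⇒a-M/F⇒a-F/F⇒a-a/F⇒a-a/a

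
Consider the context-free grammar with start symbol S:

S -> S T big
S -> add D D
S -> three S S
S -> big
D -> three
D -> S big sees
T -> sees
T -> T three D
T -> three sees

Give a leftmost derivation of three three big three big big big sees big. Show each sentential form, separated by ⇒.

S ⇒ S T big   [S -> S T big]
S T big ⇒ three S S T big   [S -> three S S]
three S S T big ⇒ three three S S S T big   [S -> three S S]
three three S S S T big ⇒ three three big S S T big   [S -> big]
three three big S S T big ⇒ three three big three S S S T big   [S -> three S S]
three three big three S S S T big ⇒ three three big three big S S T big   [S -> big]
three three big three big S S T big ⇒ three three big three big big S T big   [S -> big]
three three big three big big S T big ⇒ three three big three big big big T big   [S -> big]
three three big three big big big T big ⇒ three three big three big big big sees big   [T -> sees]

S ⇒ S T big ⇒ three S S T big ⇒ three three S S S T big ⇒ three three big S S T big ⇒ three three big three S S S T big ⇒ three three big three big S S T big ⇒ three three big three big big S T big ⇒ three three big three big big big T big ⇒ three three big three big big big sees big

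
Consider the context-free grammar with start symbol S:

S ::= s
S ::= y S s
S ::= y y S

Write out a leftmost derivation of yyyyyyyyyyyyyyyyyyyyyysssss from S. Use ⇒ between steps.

S ⇒ yyS   [S ::= y y S]
yyS ⇒ yyyyS   [S ::= y y S]
yyyyS ⇒ yyyyyyS   [S ::= y y S]
yyyyyyS ⇒ yyyyyyySs   [S ::= y S s]
yyyyyyySs ⇒ yyyyyyyyySs   [S ::= y y S]
yyyyyyyyySs ⇒ yyyyyyyyyyySs   [S ::= y y S]
yyyyyyyyyyySs ⇒ yyyyyyyyyyyyySs   [S ::= y y S]
yyyyyyyyyyyyySs ⇒ yyyyyyyyyyyyyyySs   [S ::= y y S]
yyyyyyyyyyyyyyySs ⇒ yyyyyyyyyyyyyyyySss   [S ::= y S s]
yyyyyyyyyyyyyyyySss ⇒ yyyyyyyyyyyyyyyyySsss   [S ::= y S s]
yyyyyyyyyyyyyyyyySsss ⇒ yyyyyyyyyyyyyyyyyyySsss   [S ::= y y S]
yyyyyyyyyyyyyyyyyyySsss ⇒ yyyyyyyyyyyyyyyyyyyySssss   [S ::= y S s]
yyyyyyyyyyyyyyyyyyyySssss ⇒ yyyyyyyyyyyyyyyyyyyyyySssss   [S ::= y y S]
yyyyyyyyyyyyyyyyyyyyyySssss ⇒ yyyyyyyyyyyyyyyyyyyyyysssss   [S ::= s]

S ⇒ yyS ⇒ yyyyS ⇒ yyyyyyS ⇒ yyyyyyySs ⇒ yyyyyyyyySs ⇒ yyyyyyyyyyySs ⇒ yyyyyyyyyyyyySs ⇒ yyyyyyyyyyyyyyySs ⇒ yyyyyyyyyyyyyyyySss ⇒ yyyyyyyyyyyyyyyyySsss ⇒ yyyyyyyyyyyyyyyyyyySsss ⇒ yyyyyyyyyyyyyyyyyyyySssss ⇒ yyyyyyyyyyyyyyyyyyyyyySssss ⇒ yyyyyyyyyyyyyyyyyyyyyysssss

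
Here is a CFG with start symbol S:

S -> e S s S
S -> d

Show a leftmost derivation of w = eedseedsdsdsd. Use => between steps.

S=>eSsS=>eeSsSsS=>eedsSsS=>eedseSsSsS=>eedseeSsSsSsS=>eedseedsSsSsS=>eedseedsdsSsS=>eedseedsdsdsS=>eedseedsdsdsd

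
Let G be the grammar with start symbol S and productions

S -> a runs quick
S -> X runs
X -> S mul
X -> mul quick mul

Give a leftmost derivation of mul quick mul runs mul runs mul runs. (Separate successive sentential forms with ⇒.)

S ⇒ X runs   [S -> X runs]
X runs ⇒ S mul runs   [X -> S mul]
S mul runs ⇒ X runs mul runs   [S -> X runs]
X runs mul runs ⇒ S mul runs mul runs   [X -> S mul]
S mul runs mul runs ⇒ X runs mul runs mul runs   [S -> X runs]
X runs mul runs mul runs ⇒ mul quick mul runs mul runs mul runs   [X -> mul quick mul]

S ⇒ X runs ⇒ S mul runs ⇒ X runs mul runs ⇒ S mul runs mul runs ⇒ X runs mul runs mul runs ⇒ mul quick mul runs mul runs mul runs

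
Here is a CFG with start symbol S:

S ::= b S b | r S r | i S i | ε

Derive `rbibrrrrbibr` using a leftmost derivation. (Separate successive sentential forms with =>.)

S=>rSr=>rbSbr=>rbiSibr=>rbibSbibr=>rbibrSrbibr=>rbibrrSrrbibr=>rbibrrrrbibr

S => rSr   [S ::= r S r]
rSr => rbSbr   [S ::= b S b]
rbSbr => rbiSibr   [S ::= i S i]
rbiSibr => rbibSbibr   [S ::= b S b]
rbibSbibr => rbibrSrbibr   [S ::= r S r]
rbibrSrbibr => rbibrrSrrbibr   [S ::= r S r]
rbibrrSrrbibr => rbibrrrrbibr   [S ::= ε]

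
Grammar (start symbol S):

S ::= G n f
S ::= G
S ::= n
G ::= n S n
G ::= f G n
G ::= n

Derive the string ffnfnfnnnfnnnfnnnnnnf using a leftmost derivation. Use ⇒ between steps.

S ⇒ Gnf ⇒ fGnnf ⇒ ffGnnnf ⇒ ffnSnnnnf ⇒ ffnGnnnnf ⇒ ffnfGnnnnnf ⇒ ffnfnSnnnnnnf ⇒ ffnfnGnfnnnnnnf ⇒ ffnfnfGnnfnnnnnnf ⇒ ffnfnfnSnnnfnnnnnnf ⇒ ffnfnfnGnfnnnfnnnnnnf ⇒ ffnfnfnnnfnnnfnnnnnnf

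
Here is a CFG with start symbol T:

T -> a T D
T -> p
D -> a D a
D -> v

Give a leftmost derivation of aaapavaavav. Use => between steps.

T => aTD   [T -> a T D]
aTD => aaTDD   [T -> a T D]
aaTDD => aaaTDDD   [T -> a T D]
aaaTDDD => aaapDDD   [T -> p]
aaapDDD => aaapaDaDD   [D -> a D a]
aaapaDaDD => aaapavaDD   [D -> v]
aaapavaDD => aaapavaaDaD   [D -> a D a]
aaapavaaDaD => aaapavaavaD   [D -> v]
aaapavaavaD => aaapavaavav   [D -> v]

T => aTD => aaTDD => aaaTDDD => aaapDDD => aaapaDaDD => aaapavaDD => aaapavaaDaD => aaapavaavaD => aaapavaavav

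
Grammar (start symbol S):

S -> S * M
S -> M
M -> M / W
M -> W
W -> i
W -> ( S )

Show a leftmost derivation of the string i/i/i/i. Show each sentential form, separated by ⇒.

S ⇒ M ⇒ M/W ⇒ M/W/W ⇒ M/W/W/W ⇒ W/W/W/W ⇒ i/W/W/W ⇒ i/i/W/W ⇒ i/i/i/W ⇒ i/i/i/i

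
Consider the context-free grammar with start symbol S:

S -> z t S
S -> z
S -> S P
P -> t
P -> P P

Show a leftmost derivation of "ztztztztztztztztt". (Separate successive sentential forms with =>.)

S => ztS   [S -> z t S]
ztS => ztztS   [S -> z t S]
ztztS => ztztztS   [S -> z t S]
ztztztS => ztztztSP   [S -> S P]
ztztztSP => ztztztSPP   [S -> S P]
ztztztSPP => ztztztztSPP   [S -> z t S]
ztztztztSPP => ztztztztztSPP   [S -> z t S]
ztztztztztSPP => ztztztztztztSPP   [S -> z t S]
ztztztztztztSPP => ztztztztztztztSPP   [S -> z t S]
ztztztztztztztSPP => ztztztztztztztzPP   [S -> z]
ztztztztztztztzPP => ztztztztztztztztP   [P -> t]
ztztztztztztztztP => ztztztztztztztztt   [P -> t]

S => ztS => ztztS => ztztztS => ztztztSP => ztztztSPP => ztztztztSPP => ztztztztztSPP => ztztztztztztSPP => ztztztztztztztSPP => ztztztztztztztzPP => ztztztztztztztztP => ztztztztztztztztt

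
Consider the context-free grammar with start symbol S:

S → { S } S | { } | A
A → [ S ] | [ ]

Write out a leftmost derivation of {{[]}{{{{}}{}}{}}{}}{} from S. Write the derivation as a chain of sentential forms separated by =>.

S => {S}S   [S → { S } S]
{S}S => {{S}S}S   [S → { S } S]
{{S}S}S => {{A}S}S   [S → A]
{{A}S}S => {{[]}S}S   [A → [ ]]
{{[]}S}S => {{[]}{S}S}S   [S → { S } S]
{{[]}{S}S}S => {{[]}{{S}S}S}S   [S → { S } S]
{{[]}{{S}S}S}S => {{[]}{{{S}S}S}S}S   [S → { S } S]
{{[]}{{{S}S}S}S}S => {{[]}{{{{}}S}S}S}S   [S → { }]
{{[]}{{{{}}S}S}S}S => {{[]}{{{{}}{}}S}S}S   [S → { }]
{{[]}{{{{}}{}}S}S}S => {{[]}{{{{}}{}}{}}S}S   [S → { }]
{{[]}{{{{}}{}}{}}S}S => {{[]}{{{{}}{}}{}}{}}S   [S → { }]
{{[]}{{{{}}{}}{}}{}}S => {{[]}{{{{}}{}}{}}{}}{}   [S → { }]

S => {S}S => {{S}S}S => {{A}S}S => {{[]}S}S => {{[]}{S}S}S => {{[]}{{S}S}S}S => {{[]}{{{S}S}S}S}S => {{[]}{{{{}}S}S}S}S => {{[]}{{{{}}{}}S}S}S => {{[]}{{{{}}{}}{}}S}S => {{[]}{{{{}}{}}{}}{}}S => {{[]}{{{{}}{}}{}}{}}{}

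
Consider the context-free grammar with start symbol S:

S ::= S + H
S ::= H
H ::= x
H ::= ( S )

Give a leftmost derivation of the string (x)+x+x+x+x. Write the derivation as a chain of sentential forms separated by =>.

S => S+H   [S ::= S + H]
S+H => S+H+H   [S ::= S + H]
S+H+H => S+H+H+H   [S ::= S + H]
S+H+H+H => S+H+H+H+H   [S ::= S + H]
S+H+H+H+H => H+H+H+H+H   [S ::= H]
H+H+H+H+H => (S)+H+H+H+H   [H ::= ( S )]
(S)+H+H+H+H => (H)+H+H+H+H   [S ::= H]
(H)+H+H+H+H => (x)+H+H+H+H   [H ::= x]
(x)+H+H+H+H => (x)+x+H+H+H   [H ::= x]
(x)+x+H+H+H => (x)+x+x+H+H   [H ::= x]
(x)+x+x+H+H => (x)+x+x+x+H   [H ::= x]
(x)+x+x+x+H => (x)+x+x+x+x   [H ::= x]

S=>S+H=>S+H+H=>S+H+H+H=>S+H+H+H+H=>H+H+H+H+H=>(S)+H+H+H+H=>(H)+H+H+H+H=>(x)+H+H+H+H=>(x)+x+H+H+H=>(x)+x+x+H+H=>(x)+x+x+x+H=>(x)+x+x+x+x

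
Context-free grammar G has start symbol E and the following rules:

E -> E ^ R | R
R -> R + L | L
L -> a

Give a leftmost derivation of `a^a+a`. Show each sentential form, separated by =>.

E => E^R   [E -> E ^ R]
E^R => R^R   [E -> R]
R^R => L^R   [R -> L]
L^R => a^R   [L -> a]
a^R => a^R+L   [R -> R + L]
a^R+L => a^L+L   [R -> L]
a^L+L => a^a+L   [L -> a]
a^a+L => a^a+a   [L -> a]

E => E^R => R^R => L^R => a^R => a^R+L => a^L+L => a^a+L => a^a+a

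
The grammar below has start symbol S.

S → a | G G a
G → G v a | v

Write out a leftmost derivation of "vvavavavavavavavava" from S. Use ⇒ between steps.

S⇒GGa⇒GvaGa⇒GvavaGa⇒GvavavaGa⇒GvavavavaGa⇒GvavavavavaGa⇒GvavavavavavaGa⇒GvavavavavavavaGa⇒GvavavavavavavavaGa⇒vvavavavavavavavaGa⇒vvavavavavavavavava

S ⇒ GGa   [S → G G a]
GGa ⇒ GvaGa   [G → G v a]
GvaGa ⇒ GvavaGa   [G → G v a]
GvavaGa ⇒ GvavavaGa   [G → G v a]
GvavavaGa ⇒ GvavavavaGa   [G → G v a]
GvavavavaGa ⇒ GvavavavavaGa   [G → G v a]
GvavavavavaGa ⇒ GvavavavavavaGa   [G → G v a]
GvavavavavavaGa ⇒ GvavavavavavavaGa   [G → G v a]
GvavavavavavavaGa ⇒ GvavavavavavavavaGa   [G → G v a]
GvavavavavavavavaGa ⇒ vvavavavavavavavaGa   [G → v]
vvavavavavavavavaGa ⇒ vvavavavavavavavava   [G → v]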